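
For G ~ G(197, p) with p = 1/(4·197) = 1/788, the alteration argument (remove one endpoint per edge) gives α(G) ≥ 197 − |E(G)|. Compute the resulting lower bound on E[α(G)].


E[|E(G)|] = C(197, 2)·p = 19306 · (1/788) = 49/2.
E[α(G)] ≥ n − E[|E(G)|] = 197 − 49/2 = 345/2.
Numerically: ≈ 172.500.
(This is only a lower bound; the true E[α(G)] may be larger.)

E[α(G)] ≥ 345/2 ≈ 172.500.


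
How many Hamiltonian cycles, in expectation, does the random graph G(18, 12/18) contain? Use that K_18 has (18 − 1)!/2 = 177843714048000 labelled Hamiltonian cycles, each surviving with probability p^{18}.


K_18 has (18 − 1)!/2 = 177843714048000 labelled Hamiltonian cycles.
For each such Hamiltonian cycle H, let X_H = 1 if all 18 edges of H are present in G. Then P[X_H = 1] = p^{18} = (2/3)^{18} = 262144/387420489.
By linearity of expectation: E[X] = Σ_H E[X_H] = 177843714048000 · p^{18} = 177843714048000 · 262144/387420489 = 63951526166528000/531441.
Numerically: E[X] ≈ 1.2034e+11.

E[X] = 177843714048000 · (2/3)^{18} = 63951526166528000/531441 ≈ 1.2034e+11.


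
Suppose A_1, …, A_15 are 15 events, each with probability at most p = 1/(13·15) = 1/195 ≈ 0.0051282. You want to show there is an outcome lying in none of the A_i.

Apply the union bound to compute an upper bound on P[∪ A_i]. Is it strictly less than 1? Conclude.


Union bound: P[∪_{i=1}^{15} A_i] ≤ Σ_i P[A_i] ≤ 15·p = 15·(1/195) = 1/13.
Numerically: 1/13 ≈ 0.0769231.
Is 1/13 < 1? YES.
Since P[∪ A_i] ≤ 1/13 < 1, the complement has P[∩ A_i^c] ≥ 1 − 1/13 = 12/13 > 0, so some outcome avoids every A_i.

15·p = 1/13 ≈ 0.0769231; existence CERTIFIED by the union bound.


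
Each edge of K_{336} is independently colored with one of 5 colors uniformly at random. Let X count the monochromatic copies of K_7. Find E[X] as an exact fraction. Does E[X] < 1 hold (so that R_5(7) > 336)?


E[X] = C(336, 7) · 5^{1 − 21} = 90079147136880 · 5^{−20} = 90079147136880/95367431640625.
As a reduced fraction: E[X] = 18015829427376/19073486328125 ≈ 0.9445483.
Is E[X] < 1? YES.
Since E[X] < 1, there exists a 5-coloring of K_{336} with no monochromatic K_7; hence R_5(7) > 336.

E[X] = 18015829427376/19073486328125 ≈ 0.9445483; E[X] < 1, so R_5(7) > 336.


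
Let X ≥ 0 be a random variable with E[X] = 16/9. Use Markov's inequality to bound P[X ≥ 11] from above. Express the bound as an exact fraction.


μ = E[X] = 16/9, a = 11.
Markov: P[X ≥ 11] ≤ μ/a = (16/9)/11 = 16/99.
Numerically: ≈ 0.161616.
(Since a = 11 > μ = 1.777778, the bound 16/99 is < 1 and informative.)

P[X ≥ 11] ≤ 16/99 ≈ 0.161616.


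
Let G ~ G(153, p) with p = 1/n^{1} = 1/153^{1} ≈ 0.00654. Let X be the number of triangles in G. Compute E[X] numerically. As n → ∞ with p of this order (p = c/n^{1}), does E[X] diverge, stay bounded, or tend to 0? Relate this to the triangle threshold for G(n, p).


Number of potential triangles: C(153, 3) = 585276.
Each occurs with probability p³ ≈ (0.00654)³ ≈ 2.79207e-07.
By linearity: E[X] = C(153, 3)·p³ ≈ 585276 · 2.79207e-07 ≈ 0.163.
Here α = 1, so p = 1/n is exactly at the triangle threshold p ~ 1/n. Asymptotically E[X] → c³/6 = 1³/6 = 1/6 ≈ 0.167, a bounded constant. In this regime the triangle count is asymptotically Poisson(c³/6).

E[X] ≈ 0.163; in regime p = Θ(1/n^{1}) E[X] stays bounded (at the triangle threshold p ~ 1/n).


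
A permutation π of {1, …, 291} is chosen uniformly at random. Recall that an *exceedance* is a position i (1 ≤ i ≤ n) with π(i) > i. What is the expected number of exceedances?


Write X = Σ_{i=1}^{291} X_i, where X_i = 1_{π(i) > i}.
For each fixed i, π(i) is uniform over {1, …, 291} (marginal of a uniform permutation), so P[π(i) > i] = (n − i)/n. Summing: Σ_{i=1}^{291} (n − i)/n = (0 + 1 + … + 290)/291 = 291(291 − 1)/(2·291) = (291 − 1)/2.
Hence E[X] = Σ_{i=1}^{291} (291 − i)/291 = 145 ≈ 145.000000.

E[X] = 145 = 145.000000.


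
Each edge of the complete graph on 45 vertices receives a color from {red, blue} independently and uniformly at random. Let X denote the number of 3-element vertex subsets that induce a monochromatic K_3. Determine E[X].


Let X = Σ_S X_S over the C(45, 3) = 14190 subsets S of size 3, where X_S = 1 if the K_3 on S is monochromatic.
For a fixed S, the K_3 on S has C(3, 2) = 3 edges. P[all 3 edges red] = (1/2)^3, and likewise for blue, so P[monochromatic] = 2·(1/2)^3 = 2^{1 − 3} = 1/4.
By linearity: E[X] = C(45, 3) · 2^{1 − 3} = 14190 · 1/4 = 7095/2.
Numerically: E[X] ≈ 3547.500.

E[X] = C(45,3)·2^(1−C(3,2)) = 7095/2 ≈ 3547.500.


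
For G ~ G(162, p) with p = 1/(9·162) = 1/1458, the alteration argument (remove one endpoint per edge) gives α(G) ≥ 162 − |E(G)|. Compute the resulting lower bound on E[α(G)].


E[|E(G)|] = C(162, 2)·p = 13041 · (1/1458) = 161/18.
E[α(G)] ≥ n − E[|E(G)|] = 162 − 161/18 = 2755/18.
Numerically: ≈ 153.056.
(This is only a lower bound; the true E[α(G)] may be larger.)

E[α(G)] ≥ 2755/18 ≈ 153.056.


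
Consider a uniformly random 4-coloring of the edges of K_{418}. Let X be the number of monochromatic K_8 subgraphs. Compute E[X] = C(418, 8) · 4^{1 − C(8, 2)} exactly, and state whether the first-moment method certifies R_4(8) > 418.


E[X] = C(418, 8) · 4^{1 − 28} = 21608403021078588 · 4^{−27} = 21608403021078588/18014398509481984.
As a reduced fraction: E[X] = 5402100755269647/4503599627370496 ≈ 1.200.
Is E[X] < 1? NO.
Since E[X] ≥ 1, the first-moment bound is inconclusive at n = 418; it does NOT by itself certify R_4(8) > 418.

E[X] = 5402100755269647/4503599627370496 ≈ 1.200; E[X] ≥ 1; first-moment method inconclusive here.


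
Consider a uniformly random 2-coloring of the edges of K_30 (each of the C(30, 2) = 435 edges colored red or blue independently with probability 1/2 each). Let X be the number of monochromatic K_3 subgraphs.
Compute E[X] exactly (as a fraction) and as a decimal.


Let X = Σ_S X_S over the C(30, 3) = 4060 subsets S of size 3, where X_S = 1 if the K_3 on S is monochromatic.
For a fixed S, the K_3 on S has C(3, 2) = 3 edges. P[all 3 edges red] = (1/2)^3, and likewise for blue, so P[monochromatic] = 2·(1/2)^3 = 2^{1 − 3} = 1/4.
Summing: E[X] = C(30, 3) · 2^{1 − 3} = 4060 · 1/4 = 1015.
Numerically: E[X] ≈ 1015.000000.

E[X] = C(30,3)·2^(1−C(3,2)) = 1015 ≈ 1015.000000.


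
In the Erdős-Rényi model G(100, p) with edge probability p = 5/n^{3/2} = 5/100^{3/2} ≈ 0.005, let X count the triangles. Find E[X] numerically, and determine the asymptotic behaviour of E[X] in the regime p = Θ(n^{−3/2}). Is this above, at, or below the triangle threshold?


Number of potential triangles: C(100, 3) = 161700.
Each occurs with probability p³ ≈ (0.005)³ ≈ 1.250000e-07.
By linearity: E[X] = C(100, 3)·p³ ≈ 161700 · 1.250000e-07 ≈ 0.0202.
Since α = 3/2 > 1, p = c/n^{3/2} = o(1/n) is below the triangle threshold p ~ 1/n. Asymptotically E[X] ~ (c³/6)·n^{3(1−α)} = (5³/6)·n^{-1.5} → 0, so by Markov's inequality G has no triangles w.h.p.

E[X] ≈ 0.0202; in regime p = Θ(1/n^{3/2}) E[X] tends to 0 (below the triangle threshold p ~ 1/n).


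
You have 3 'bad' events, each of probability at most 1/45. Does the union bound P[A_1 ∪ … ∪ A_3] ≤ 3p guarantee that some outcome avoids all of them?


Union bound: P[∪_{i=1}^{3} A_i] ≤ Σ_i P[A_i] ≤ 3·p = 3·(1/45) = 1/15.
Numerically: 1/15 ≈ 0.067.
Is 1/15 < 1? YES.
Since P[∪ A_i] ≤ 1/15 < 1, the complement has P[∩ A_i^c] ≥ 1 − 1/15 = 14/15 > 0, so some outcome avoids every A_i.

3·p = 1/15 ≈ 0.067; existence CERTIFIED by the union bound.


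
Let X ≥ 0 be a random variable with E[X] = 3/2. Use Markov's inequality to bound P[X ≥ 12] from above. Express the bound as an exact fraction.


μ = E[X] = 3/2, a = 12.
Markov: P[X ≥ 12] ≤ μ/a = (3/2)/12 = 1/8.
Numerically: ≈ 0.125000.
(Since a = 12 > μ = 1.500000, the bound 1/8 is < 1 and informative.)

P[X ≥ 12] ≤ 1/8 ≈ 0.125000.


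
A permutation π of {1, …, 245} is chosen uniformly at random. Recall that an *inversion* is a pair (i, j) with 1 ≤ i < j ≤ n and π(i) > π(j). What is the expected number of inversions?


Write X = Σ X_I over the C(245, 2) = 29890 pairs i < j, with X_I the indicator of one inversion.
There are 29890 indicators.
For each fixed pair i < j, the values π(i) and π(j) are two distinct elements of {1, …, 245} in uniformly random order; by symmetry P[π(i) > π(j)] = 1/2.
By linearity: E[X] = 29890 · (1/2) = C(245, 2) · (1/2) = 29890/2 = 14945 ≈ 14945.00000.

E[X] = 14945 = 14945.00000.


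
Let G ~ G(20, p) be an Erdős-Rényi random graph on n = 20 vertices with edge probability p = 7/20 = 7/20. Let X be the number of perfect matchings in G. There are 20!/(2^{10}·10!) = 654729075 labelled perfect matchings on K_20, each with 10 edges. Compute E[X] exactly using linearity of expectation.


K_20 has 20!/(2^{10}·10!) = 654729075 labelled perfect matchings.
For each such perfect matching H, let X_H = 1 if all 10 edges of H are present in G. Then P[X_H = 1] = p^{10} = (7/20)^{10} = 282475249/10240000000000.
By linearity: E[X] = Σ_H E[X_H] = 654729075 · p^{10} = 654729075 · 282475249/10240000000000 = 7397790339526587/409600000000.
Numerically: E[X] ≈ 18061.

E[X] = 654729075 · (7/20)^{10} = 7397790339526587/409600000000 ≈ 18061.


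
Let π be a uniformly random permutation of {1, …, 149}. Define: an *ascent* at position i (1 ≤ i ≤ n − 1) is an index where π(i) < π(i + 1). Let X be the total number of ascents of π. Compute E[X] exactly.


Write X = Σ X_I over i = 1, …, 148, with X_I the indicator of one ascent.
There are 148 indicators.
For each fixed i, the pair (π(i), π(i+1)) is a uniformly random ordered pair of distinct values from {1, …, 149}; by symmetry P[π(i) < π(i+1)] = 1/2.
By linearity: E[X] = 148 · (1/2) = (149 − 1) · (1/2) = 74 ≈ 74.0000.

E[X] = 74 = 74.0000.


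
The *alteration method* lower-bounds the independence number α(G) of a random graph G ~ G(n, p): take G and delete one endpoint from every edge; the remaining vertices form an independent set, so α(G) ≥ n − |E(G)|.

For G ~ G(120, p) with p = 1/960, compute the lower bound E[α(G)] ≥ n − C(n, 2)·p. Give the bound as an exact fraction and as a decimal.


E[|E(G)|] = C(120, 2)·p = 7140 · (1/960) = 119/16.
E[α(G)] ≥ n − E[|E(G)|] = 120 − 119/16 = 1801/16.
Numerically: ≈ 112.5625.
(This is only a lower bound; the true E[α(G)] may be larger.)

E[α(G)] ≥ 1801/16 ≈ 112.5625.


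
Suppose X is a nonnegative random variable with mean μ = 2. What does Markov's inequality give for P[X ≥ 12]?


μ = E[X] = 2, a = 12.
Markov: P[X ≥ 12] ≤ μ/a = (2)/12 = 1/6.
Numerically: ≈ 0.167.
(Since a = 12 > μ = 2.000, the bound 1/6 is < 1 and informative.)

P[X ≥ 12] ≤ 1/6 ≈ 0.167.


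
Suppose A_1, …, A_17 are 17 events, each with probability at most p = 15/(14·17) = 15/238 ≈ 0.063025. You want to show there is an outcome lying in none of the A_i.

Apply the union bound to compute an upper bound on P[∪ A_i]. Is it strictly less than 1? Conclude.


Union bound: P[∪_{i=1}^{17} A_i] ≤ Σ_i P[A_i] ≤ 17·p = 17·(15/238) = 15/14.
Numerically: 15/14 ≈ 1.071429.
Is 15/14 < 1? NO.
Since the bound 15/14 is ≥ 1, the union bound is uninformative here; it does NOT by itself certify existence.

17·p = 15/14 ≈ 1.071429; existence NOT certified by the union bound.


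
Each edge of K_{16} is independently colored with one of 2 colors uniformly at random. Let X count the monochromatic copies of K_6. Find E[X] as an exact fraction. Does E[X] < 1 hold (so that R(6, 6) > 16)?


E[X] = C(16, 6) · 2^{1 − 15} = 8008 · 2^{−14} = 8008/16384.
As a reduced fraction: E[X] = 1001/2048 ≈ 0.489.
Is E[X] < 1? YES.
Since E[X] < 1, there exists a 2-coloring of K_{16} with no monochromatic K_6; hence R(6, 6) > 16.

E[X] = 1001/2048 ≈ 0.489; E[X] < 1, so R(6, 6) > 16.


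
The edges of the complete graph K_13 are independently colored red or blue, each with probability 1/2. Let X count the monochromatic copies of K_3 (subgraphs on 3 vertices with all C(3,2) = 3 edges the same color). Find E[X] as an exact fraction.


Let X = Σ_S X_S over the C(13, 3) = 286 subsets S of size 3, where X_S = 1 if the K_3 on S is monochromatic.
For a fixed S, the K_3 on S has C(3, 2) = 3 edges. P[all 3 edges red] = (1/2)^3, and likewise for blue, so P[monochromatic] = 2·(1/2)^3 = 2^{1 − 3} = 1/4.
Summing: E[X] = C(13, 3) · 2^{1 − 3} = 286 · 1/4 = 143/2.
Numerically: E[X] ≈ 71.50000.

E[X] = C(13,3)·2^(1−C(3,2)) = 143/2 ≈ 71.50000.


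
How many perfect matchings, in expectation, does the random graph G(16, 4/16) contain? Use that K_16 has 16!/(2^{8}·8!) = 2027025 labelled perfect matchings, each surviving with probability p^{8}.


K_16 has 16!/(2^{8}·8!) = 2027025 labelled perfect matchings.
For each such perfect matching H, let X_H = 1 if all 8 edges of H are present in G. Then P[X_H = 1] = p^{8} = (1/4)^{8} = 1/65536.
By linearity: E[X] = Σ_H E[X_H] = 2027025 · p^{8} = 2027025 · 1/65536 = 2027025/65536.
Numerically: E[X] ≈ 30.93.

E[X] = 2027025 · (1/4)^{8} = 2027025/65536 ≈ 30.93.


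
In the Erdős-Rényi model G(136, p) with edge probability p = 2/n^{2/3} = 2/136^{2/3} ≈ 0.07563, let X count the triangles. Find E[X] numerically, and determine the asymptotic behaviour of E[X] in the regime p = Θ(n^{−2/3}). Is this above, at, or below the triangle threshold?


Number of potential triangles: C(136, 3) = 410040.
Each occurs with probability p³ ≈ (0.07563)³ ≈ 4.325260e-04.
By linearity: E[X] = C(136, 3)·p³ ≈ 410040 · 4.325260e-04 ≈ 177.3529.
Since α = 2/3 < 1, p = c/n^{2/3} ≫ 1/n is above the triangle threshold p ~ 1/n. Asymptotically E[X] ~ (c³/6)·n^{3(1−α)} = (2³/6)·n^{1} → ∞; triangles are abundant w.h.p.

E[X] ≈ 177.3529; in regime p = Θ(1/n^{2/3}) E[X] diverges (above the triangle threshold p ~ 1/n).


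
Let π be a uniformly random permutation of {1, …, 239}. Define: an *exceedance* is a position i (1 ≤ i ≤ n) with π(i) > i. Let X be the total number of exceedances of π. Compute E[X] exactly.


Write X = Σ_{i=1}^{239} X_i, where X_i = 1_{π(i) > i}.
For each fixed i, π(i) is uniform over {1, …, 239} (marginal of a uniform permutation), so P[π(i) > i] = (n − i)/n. Summing: Σ_{i=1}^{239} (n − i)/n = (0 + 1 + … + 238)/239 = 239(239 − 1)/(2·239) = (239 − 1)/2.
Hence E[X] = Σ_{i=1}^{239} (239 − i)/239 = 119 ≈ 119.000000.

E[X] = 119 = 119.000000.


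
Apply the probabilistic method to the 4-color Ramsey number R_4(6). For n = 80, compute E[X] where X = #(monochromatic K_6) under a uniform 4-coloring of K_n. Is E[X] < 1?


E[X] = C(80, 6) · 4^{1 − 15} = 300500200 · 4^{−14} = 300500200/268435456.
As a reduced fraction: E[X] = 37562525/33554432 ≈ 1.11945.
Is E[X] < 1? NO.
Since E[X] ≥ 1, the first-moment bound is inconclusive at n = 80; it does NOT by itself certify R_4(6) > 80.

E[X] = 37562525/33554432 ≈ 1.11945; E[X] ≥ 1; first-moment method inconclusive here.


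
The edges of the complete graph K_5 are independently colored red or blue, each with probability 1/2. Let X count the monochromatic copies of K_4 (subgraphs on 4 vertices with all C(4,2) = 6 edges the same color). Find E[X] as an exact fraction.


Let X = Σ_S X_S over the C(5, 4) = 5 subsets S of size 4, where X_S = 1 if the K_4 on S is monochromatic.
For a fixed S, the K_4 on S has C(4, 2) = 6 edges. P[all 6 edges red] = (1/2)^6, and likewise for blue, so P[monochromatic] = 2·(1/2)^6 = 2^{1 − 6} = 1/32.
Summing: E[X] = C(5, 4) · 2^{1 − 6} = 5 · 1/32 = 5/32.
Numerically: E[X] ≈ 0.15625.

E[X] = C(5,4)·2^(1−C(4,2)) = 5/32 ≈ 0.15625.


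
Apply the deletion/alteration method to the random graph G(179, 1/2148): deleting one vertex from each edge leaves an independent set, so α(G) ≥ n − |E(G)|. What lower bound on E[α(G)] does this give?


E[|E(G)|] = C(179, 2)·p = 15931 · (1/2148) = 89/12.
E[α(G)] ≥ n − E[|E(G)|] = 179 − 89/12 = 2059/12.
Numerically: ≈ 171.5833.
(This is only a lower bound; the true E[α(G)] may be larger.)

E[α(G)] ≥ 2059/12 ≈ 171.5833.


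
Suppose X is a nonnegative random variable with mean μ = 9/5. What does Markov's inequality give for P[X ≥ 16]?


μ = E[X] = 9/5, a = 16.
Markov: P[X ≥ 16] ≤ μ/a = (9/5)/16 = 9/80.
Numerically: ≈ 0.1125.
(Since a = 16 > μ = 1.8000, the bound 9/80 is < 1 and informative.)

P[X ≥ 16] ≤ 9/80 ≈ 0.1125.


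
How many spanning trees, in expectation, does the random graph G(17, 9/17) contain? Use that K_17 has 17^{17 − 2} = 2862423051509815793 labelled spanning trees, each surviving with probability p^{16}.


K_17 has 17^{17 − 2} = 2862423051509815793 labelled spanning trees.
For each such spanning tree H, let X_H = 1 if all 16 edges of H are present in G. Then P[X_H = 1] = p^{16} = (9/17)^{16} = 1853020188851841/48661191875666868481.
Summing the indicators: E[X] = Σ_H E[X_H] = 2862423051509815793 · p^{16} = 2862423051509815793 · 1853020188851841/48661191875666868481 = 1853020188851841/17.
Numerically: E[X] ≈ 1.09e+14.

E[X] = 2862423051509815793 · (9/17)^{16} = 1853020188851841/17 ≈ 1.09e+14.


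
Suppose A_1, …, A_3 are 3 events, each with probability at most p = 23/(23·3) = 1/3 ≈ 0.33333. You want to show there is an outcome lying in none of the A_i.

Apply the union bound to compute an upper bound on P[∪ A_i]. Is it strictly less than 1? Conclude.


Union bound: P[∪_{i=1}^{3} A_i] ≤ Σ_i P[A_i] ≤ 3·p = 3·(1/3) = 1.
Numerically: 1 ≈ 1.00000.
Is 1 < 1? NO.
Since the bound 1 is ≥ 1, the union bound is uninformative here; it does NOT by itself certify existence.

3·p = 1 ≈ 1.00000; existence NOT certified by the union bound.


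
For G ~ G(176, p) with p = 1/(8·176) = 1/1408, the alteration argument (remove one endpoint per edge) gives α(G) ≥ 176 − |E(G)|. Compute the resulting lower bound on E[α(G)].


E[|E(G)|] = C(176, 2)·p = 15400 · (1/1408) = 175/16.
E[α(G)] ≥ n − E[|E(G)|] = 176 − 175/16 = 2641/16.
Numerically: ≈ 165.06250.
(This is only a lower bound; the true E[α(G)] may be larger.)

E[α(G)] ≥ 2641/16 ≈ 165.06250.


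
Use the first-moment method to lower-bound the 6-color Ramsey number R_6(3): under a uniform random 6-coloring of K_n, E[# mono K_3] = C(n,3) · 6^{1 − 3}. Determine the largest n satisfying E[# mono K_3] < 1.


We need C(n, 3) · 6^{1 − 3} < 1, i.e. C(n, 3) < 6^{3 − 1} = 36.
Check values of n near the boundary:
  n = 3: C(3, 3) = 1; 1 < 36? YES
  n = 4: C(4, 3) = 4; 4 < 36? YES
  n = 5: C(5, 3) = 10; 10 < 36? YES
  n = 6: C(6, 3) = 20; 20 < 36? YES
  n = 7: C(7, 3) = 35; 35 < 36? YES
  n = 8: C(8, 3) = 56; 56 < 36? NO
  n = 9: C(9, 3) = 84; 84 < 36? NO
The largest n with C(n, 3) < 36 is n = 7 (where E[X] = 35/36 ≈ 0.972). Hence R_6(3) > 7, i.e. R_6(3) ≥ 8.

Largest n = 7; hence R_6(3) > 7.


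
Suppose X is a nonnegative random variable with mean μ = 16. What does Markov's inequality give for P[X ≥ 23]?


μ = E[X] = 16, a = 23.
Markov: P[X ≥ 23] ≤ μ/a = (16)/23 = 16/23.
Numerically: ≈ 0.69565.
(Since a = 23 > μ = 16.00000, the bound 16/23 is < 1 and informative.)

P[X ≥ 23] ≤ 16/23 ≈ 0.69565.


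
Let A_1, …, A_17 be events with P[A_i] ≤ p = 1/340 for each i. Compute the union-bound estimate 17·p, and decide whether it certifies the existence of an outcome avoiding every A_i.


Union bound: P[∪_{i=1}^{17} A_i] ≤ Σ_i P[A_i] ≤ 17·p = 17·(1/340) = 1/20.
Numerically: 1/20 ≈ 0.050000.
Is 1/20 < 1? YES.
Since P[∪ A_i] ≤ 1/20 < 1, the complement has P[∩ A_i^c] ≥ 1 − 1/20 = 19/20 > 0, so some outcome avoids every A_i.

17·p = 1/20 ≈ 0.050000; existence CERTIFIED by the union bound.


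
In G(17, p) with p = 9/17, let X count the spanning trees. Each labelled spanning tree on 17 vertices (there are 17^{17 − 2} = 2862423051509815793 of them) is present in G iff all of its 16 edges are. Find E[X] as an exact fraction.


K_17 has 17^{17 − 2} = 2862423051509815793 labelled spanning trees.
For each such spanning tree H, let X_H = 1 if all 16 edges of H are present in G. Then P[X_H = 1] = p^{16} = (9/17)^{16} = 1853020188851841/48661191875666868481.
By linearity of expectation: E[X] = Σ_H E[X_H] = 2862423051509815793 · p^{16} = 2862423051509815793 · 1853020188851841/48661191875666868481 = 1853020188851841/17.
Numerically: E[X] ≈ 1.09e+14.

E[X] = 2862423051509815793 · (9/17)^{16} = 1853020188851841/17 ≈ 1.09e+14.


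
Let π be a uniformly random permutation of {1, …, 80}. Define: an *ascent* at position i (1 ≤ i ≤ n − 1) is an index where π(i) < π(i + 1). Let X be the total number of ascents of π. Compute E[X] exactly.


Write X = Σ X_I over i = 1, …, 79, with X_I the indicator of one ascent.
There are 79 indicators.
For each fixed i, the pair (π(i), π(i+1)) is a uniformly random ordered pair of distinct values from {1, …, 80}; by symmetry P[π(i) < π(i+1)] = 1/2.
By linearity: E[X] = 79 · (1/2) = (80 − 1) · (1/2) = 79/2 ≈ 39.500.

E[X] = 79/2 = 39.500.


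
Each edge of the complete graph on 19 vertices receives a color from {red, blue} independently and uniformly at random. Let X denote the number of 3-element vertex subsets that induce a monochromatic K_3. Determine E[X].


Let X = Σ_S X_S over the C(19, 3) = 969 subsets S of size 3, where X_S = 1 if the K_3 on S is monochromatic.
For a fixed S, the K_3 on S has C(3, 2) = 3 edges. P[all 3 edges red] = (1/2)^3, and likewise for blue, so P[monochromatic] = 2·(1/2)^3 = 2^{1 − 3} = 1/4.
Summing: E[X] = C(19, 3) · 2^{1 − 3} = 969 · 1/4 = 969/4.
Numerically: E[X] ≈ 242.25000.

E[X] = C(19,3)·2^(1−C(3,2)) = 969/4 ≈ 242.25000.


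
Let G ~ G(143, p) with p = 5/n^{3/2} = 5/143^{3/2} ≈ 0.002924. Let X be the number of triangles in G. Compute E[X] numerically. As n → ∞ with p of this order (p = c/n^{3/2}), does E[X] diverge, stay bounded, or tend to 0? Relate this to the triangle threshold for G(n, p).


Number of potential triangles: C(143, 3) = 477191.
Each occurs with probability p³ ≈ (0.002924)³ ≈ 2.499757e-08.
By linearity: E[X] = C(143, 3)·p³ ≈ 477191 · 2.499757e-08 ≈ 0.0119.
Since α = 3/2 > 1, p = c/n^{3/2} = o(1/n) is below the triangle threshold p ~ 1/n. Asymptotically E[X] ~ (c³/6)·n^{3(1−α)} = (5³/6)·n^{-1.5} → 0, so by Markov's inequality G has no triangles w.h.p.

E[X] ≈ 0.0119; in regime p = Θ(1/n^{3/2}) E[X] tends to 0 (below the triangle threshold p ~ 1/n).


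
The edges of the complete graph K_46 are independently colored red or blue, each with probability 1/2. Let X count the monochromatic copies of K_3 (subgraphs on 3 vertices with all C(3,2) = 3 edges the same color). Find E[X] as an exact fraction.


Let X = Σ_S X_S over the C(46, 3) = 15180 subsets S of size 3, where X_S = 1 if the K_3 on S is monochromatic.
For a fixed S, the K_3 on S has C(3, 2) = 3 edges. P[all 3 edges red] = (1/2)^3, and likewise for blue, so P[monochromatic] = 2·(1/2)^3 = 2^{1 − 3} = 1/4.
By linearity of expectation: E[X] = C(46, 3) · 2^{1 − 3} = 15180 · 1/4 = 3795.
Numerically: E[X] ≈ 3795.00000.

E[X] = C(46,3)·2^(1−C(3,2)) = 3795 ≈ 3795.00000.


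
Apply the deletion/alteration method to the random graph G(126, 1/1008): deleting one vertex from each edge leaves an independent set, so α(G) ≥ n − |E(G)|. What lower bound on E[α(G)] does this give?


E[|E(G)|] = C(126, 2)·p = 7875 · (1/1008) = 125/16.
E[α(G)] ≥ n − E[|E(G)|] = 126 − 125/16 = 1891/16.
Numerically: ≈ 118.18750.
(This is only a lower bound; the true E[α(G)] may be larger.)

E[α(G)] ≥ 1891/16 ≈ 118.18750.


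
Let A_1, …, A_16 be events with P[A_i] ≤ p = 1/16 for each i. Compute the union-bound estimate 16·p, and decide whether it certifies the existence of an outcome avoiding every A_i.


Union bound: P[∪_{i=1}^{16} A_i] ≤ Σ_i P[A_i] ≤ 16·p = 16·(1/16) = 1.
Numerically: 1 ≈ 1.00000.
Is 1 < 1? NO.
Since the bound 1 is ≥ 1, the union bound is uninformative here; it does NOT by itself certify existence.

16·p = 1 ≈ 1.00000; existence NOT certified by the union bound.


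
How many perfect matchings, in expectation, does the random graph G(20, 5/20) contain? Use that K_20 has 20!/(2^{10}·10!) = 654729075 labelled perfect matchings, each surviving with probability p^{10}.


K_20 has 20!/(2^{10}·10!) = 654729075 labelled perfect matchings.
For each such perfect matching H, let X_H = 1 if all 10 edges of H are present in G. Then P[X_H = 1] = p^{10} = (1/4)^{10} = 1/1048576.
By linearity: E[X] = Σ_H E[X_H] = 654729075 · p^{10} = 654729075 · 1/1048576 = 654729075/1048576.
Numerically: E[X] ≈ 624.

E[X] = 654729075 · (1/4)^{10} = 654729075/1048576 ≈ 624.


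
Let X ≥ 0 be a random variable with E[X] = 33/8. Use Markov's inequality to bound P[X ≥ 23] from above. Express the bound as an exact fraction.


μ = E[X] = 33/8, a = 23.
Markov: P[X ≥ 23] ≤ μ/a = (33/8)/23 = 33/184.
Numerically: ≈ 0.1793.
(Since a = 23 > μ = 4.1250, the bound 33/184 is < 1 and informative.)

P[X ≥ 23] ≤ 33/184 ≈ 0.1793.


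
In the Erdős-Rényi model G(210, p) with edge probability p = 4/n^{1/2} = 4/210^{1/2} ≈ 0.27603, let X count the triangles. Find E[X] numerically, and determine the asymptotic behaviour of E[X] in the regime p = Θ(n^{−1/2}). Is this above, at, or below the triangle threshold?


Number of potential triangles: C(210, 3) = 1521520.
Each occurs with probability p³ ≈ (0.27603)³ ≈ 2.1030569e-02.
By linearity: E[X] = C(210, 3)·p³ ≈ 1521520 · 2.1030569e-02 ≈ 31998.43200.
Since α = 1/2 < 1, p = c/n^{1/2} ≫ 1/n is above the triangle threshold p ~ 1/n. Asymptotically E[X] ~ (c³/6)·n^{3(1−α)} = (4³/6)·n^{1.5} → ∞; triangles are abundant w.h.p.

E[X] ≈ 31998.43200; in regime p = Θ(1/n^{1/2}) E[X] diverges (above the triangle threshold p ~ 1/n).


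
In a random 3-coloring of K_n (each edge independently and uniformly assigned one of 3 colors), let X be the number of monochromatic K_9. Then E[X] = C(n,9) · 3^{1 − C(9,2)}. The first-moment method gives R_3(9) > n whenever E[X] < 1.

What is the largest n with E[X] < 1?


We need C(n, 9) · 3^{1 − 36} < 1, i.e. C(n, 9) < 3^{36 − 1} = 50031545098999707.
Check values of n near the boundary:
  n = 296: C(296, 9) = 42513789098994080; 42513789098994080 < 50031545098999707? YES
  n = 297: C(297, 9) = 43842345008337645; 43842345008337645 < 50031545098999707? YES
  n = 298: C(298, 9) = 45207677551849890; 45207677551849890 < 50031545098999707? YES
  n = 299: C(299, 9) = 46610674441390059; 46610674441390059 < 50031545098999707? YES
  n = 300: C(300, 9) = 48052241692154700; 48052241692154700 < 50031545098999707? YES
  n = 301: C(301, 9) = 49533303936090975; 49533303936090975 < 50031545098999707? YES
  n = 302: C(302, 9) = 51054804739588650; 51054804739588650 < 50031545098999707? NO
The largest n with C(n, 9) < 50031545098999707 is n = 301 (where E[X] = 16511101312030325/16677181699666569 ≈ 0.99004). Hence R_3(9) > 301, i.e. R_3(9) ≥ 302.

Largest n = 301; hence R_3(9) > 301.


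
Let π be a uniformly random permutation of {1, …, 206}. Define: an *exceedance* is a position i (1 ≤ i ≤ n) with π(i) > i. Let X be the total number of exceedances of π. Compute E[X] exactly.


Write X = Σ_{i=1}^{206} X_i, where X_i = 1_{π(i) > i}.
For each fixed i, π(i) is uniform over {1, …, 206} (marginal of a uniform permutation), so P[π(i) > i] = (n − i)/n. Summing: Σ_{i=1}^{206} (n − i)/n = (0 + 1 + … + 205)/206 = 206(206 − 1)/(2·206) = (206 − 1)/2.
Hence E[X] = Σ_{i=1}^{206} (206 − i)/206 = 205/2 ≈ 102.500.

E[X] = 205/2 = 102.500.


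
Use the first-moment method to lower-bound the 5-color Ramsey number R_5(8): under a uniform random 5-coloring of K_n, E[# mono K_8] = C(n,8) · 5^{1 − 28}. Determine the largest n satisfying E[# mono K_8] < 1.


We need C(n, 8) · 5^{1 − 28} < 1, i.e. C(n, 8) < 5^{28 − 1} = 7450580596923828125.
Check values of n near the boundary:
  n = 861: C(861, 8) = 7250034996615275865; 7250034996615275865 < 7450580596923828125? YES
  n = 862: C(862, 8) = 7317951015318931845; 7317951015318931845 < 7450580596923828125? YES
  n = 863: C(863, 8) = 7386423071602617757; 7386423071602617757 < 7450580596923828125? YES
  n = 864: C(864, 8) = 7455455062926006708; 7455455062926006708 < 7450580596923828125? NO
The largest n with C(n, 8) < 7450580596923828125 is n = 863 (where E[X] = 7386423071602617757/7450580596923828125 ≈ 0.9913889). Hence R_5(8) > 863, i.e. R_5(8) ≥ 864.

Largest n = 863; hence R_5(8) > 863.


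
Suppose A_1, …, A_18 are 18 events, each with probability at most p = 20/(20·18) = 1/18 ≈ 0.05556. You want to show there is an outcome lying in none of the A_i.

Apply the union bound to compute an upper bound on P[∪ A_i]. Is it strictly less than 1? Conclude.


Union bound: P[∪_{i=1}^{18} A_i] ≤ Σ_i P[A_i] ≤ 18·p = 18·(1/18) = 1.
Numerically: 1 ≈ 1.00000.
Is 1 < 1? NO.
Since the bound 1 is ≥ 1, the union bound is uninformative here; it does NOT by itself certify existence.

18·p = 1 ≈ 1.00000; existence NOT certified by the union bound.


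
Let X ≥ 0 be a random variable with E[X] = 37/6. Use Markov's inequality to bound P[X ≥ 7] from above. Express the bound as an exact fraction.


μ = E[X] = 37/6, a = 7.
Markov: P[X ≥ 7] ≤ μ/a = (37/6)/7 = 37/42.
Numerically: ≈ 0.88095.
(Since a = 7 > μ = 6.16667, the bound 37/42 is < 1 and informative.)

P[X ≥ 7] ≤ 37/42 ≈ 0.88095.


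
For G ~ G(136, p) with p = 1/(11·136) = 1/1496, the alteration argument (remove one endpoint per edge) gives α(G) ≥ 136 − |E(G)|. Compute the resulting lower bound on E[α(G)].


E[|E(G)|] = C(136, 2)·p = 9180 · (1/1496) = 135/22.
E[α(G)] ≥ n − E[|E(G)|] = 136 − 135/22 = 2857/22.
Numerically: ≈ 129.863636.
(This is only a lower bound; the true E[α(G)] may be larger.)

E[α(G)] ≥ 2857/22 ≈ 129.863636.


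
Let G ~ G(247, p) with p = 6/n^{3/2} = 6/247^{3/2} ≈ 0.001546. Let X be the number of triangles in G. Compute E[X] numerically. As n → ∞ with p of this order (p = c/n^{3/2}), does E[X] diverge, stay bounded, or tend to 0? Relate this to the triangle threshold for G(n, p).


Number of potential triangles: C(247, 3) = 2481115.
Each occurs with probability p³ ≈ (0.001546)³ ≈ 3.692474e-09.
By linearity: E[X] = C(247, 3)·p³ ≈ 2481115 · 3.692474e-09 ≈ 0.0092.
Since α = 3/2 > 1, p = c/n^{3/2} = o(1/n) is below the triangle threshold p ~ 1/n. Asymptotically E[X] ~ (c³/6)·n^{3(1−α)} = (6³/6)·n^{-1.5} → 0, so by Markov's inequality G has no triangles w.h.p.

E[X] ≈ 0.0092; in regime p = Θ(1/n^{3/2}) E[X] tends to 0 (below the triangle threshold p ~ 1/n).


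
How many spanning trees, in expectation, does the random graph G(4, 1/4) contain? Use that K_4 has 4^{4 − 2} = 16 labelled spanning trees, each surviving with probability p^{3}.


K_4 has 4^{4 − 2} = 16 labelled spanning trees.
For each such spanning tree H, let X_H = 1 if all 3 edges of H are present in G. Then P[X_H = 1] = p^{3} = (1/4)^{3} = 1/64.
By linearity: E[X] = Σ_H E[X_H] = 16 · p^{3} = 16 · 1/64 = 1/4.
Numerically: E[X] ≈ 0.25.

E[X] = 16 · (1/4)^{3} = 1/4 ≈ 0.25.


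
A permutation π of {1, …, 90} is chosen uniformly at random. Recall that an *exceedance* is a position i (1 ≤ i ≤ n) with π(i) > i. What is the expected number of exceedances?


Write X = Σ_{i=1}^{90} X_i, where X_i = 1_{π(i) > i}.
For each fixed i, π(i) is uniform over {1, …, 90} (marginal of a uniform permutation), so P[π(i) > i] = (n − i)/n. Summing: Σ_{i=1}^{90} (n − i)/n = (0 + 1 + … + 89)/90 = 90(90 − 1)/(2·90) = (90 − 1)/2.
Hence E[X] = Σ_{i=1}^{90} (90 − i)/90 = 89/2 ≈ 44.500.

E[X] = 89/2 = 44.500.


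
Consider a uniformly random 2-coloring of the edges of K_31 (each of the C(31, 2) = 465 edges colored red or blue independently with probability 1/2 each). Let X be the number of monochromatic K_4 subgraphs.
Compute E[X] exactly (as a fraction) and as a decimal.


Let X = Σ_S X_S over the C(31, 4) = 31465 subsets S of size 4, where X_S = 1 if the K_4 on S is monochromatic.
For a fixed S, the K_4 on S has C(4, 2) = 6 edges. P[all 6 edges red] = (1/2)^6, and likewise for blue, so P[monochromatic] = 2·(1/2)^6 = 2^{1 − 6} = 1/32.
Summing: E[X] = C(31, 4) · 2^{1 − 6} = 31465 · 1/32 = 31465/32.
Numerically: E[X] ≈ 983.2812.

E[X] = C(31,4)·2^(1−C(4,2)) = 31465/32 ≈ 983.2812.


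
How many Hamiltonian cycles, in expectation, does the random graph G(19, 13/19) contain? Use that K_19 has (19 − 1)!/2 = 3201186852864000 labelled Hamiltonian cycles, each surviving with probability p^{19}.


K_19 has (19 − 1)!/2 = 3201186852864000 labelled Hamiltonian cycles.
For each such Hamiltonian cycle H, let X_H = 1 if all 19 edges of H are present in G. Then P[X_H = 1] = p^{19} = (13/19)^{19} = 1461920290375446110677/1978419655660313589123979.
By linearity of expectation: E[X] = Σ_H E[X_H] = 3201186852864000 · p^{19} = 3201186852864000 · 1461920290375446110677/1978419655660313589123979 = 4679880013484999364018134658428928000/1978419655660313589123979.
Numerically: E[X] ≈ 2.36546e+12.

E[X] = 3201186852864000 · (13/19)^{19} = 4679880013484999364018134658428928000/1978419655660313589123979 ≈ 2.36546e+12.


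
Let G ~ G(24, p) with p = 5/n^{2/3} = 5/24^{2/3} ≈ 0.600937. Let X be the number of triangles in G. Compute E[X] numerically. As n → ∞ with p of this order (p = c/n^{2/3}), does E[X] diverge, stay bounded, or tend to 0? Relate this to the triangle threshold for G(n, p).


Number of potential triangles: C(24, 3) = 2024.
Each occurs with probability p³ ≈ (0.600937)³ ≈ 2.17013889e-01.
By linearity: E[X] = C(24, 3)·p³ ≈ 2024 · 2.17013889e-01 ≈ 439.236111.
Since α = 2/3 < 1, p = c/n^{2/3} ≫ 1/n is above the triangle threshold p ~ 1/n. Asymptotically E[X] ~ (c³/6)·n^{3(1−α)} = (5³/6)·n^{1} → ∞; triangles are abundant w.h.p.

E[X] ≈ 439.236111; in regime p = Θ(1/n^{2/3}) E[X] diverges (above the triangle threshold p ~ 1/n).


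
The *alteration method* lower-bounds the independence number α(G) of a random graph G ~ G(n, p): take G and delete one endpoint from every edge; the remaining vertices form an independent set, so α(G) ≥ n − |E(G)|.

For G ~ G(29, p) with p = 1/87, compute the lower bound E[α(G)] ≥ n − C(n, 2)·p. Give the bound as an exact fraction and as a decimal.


E[|E(G)|] = C(29, 2)·p = 406 · (1/87) = 14/3.
E[α(G)] ≥ n − E[|E(G)|] = 29 − 14/3 = 73/3.
Numerically: ≈ 24.333333.
(This is only a lower bound; the true E[α(G)] may be larger.)

E[α(G)] ≥ 73/3 ≈ 24.333333.


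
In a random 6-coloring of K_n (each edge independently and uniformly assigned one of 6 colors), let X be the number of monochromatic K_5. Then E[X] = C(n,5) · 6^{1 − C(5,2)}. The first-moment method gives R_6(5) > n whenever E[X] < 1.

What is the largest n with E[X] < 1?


We need C(n, 5) · 6^{1 − 10} < 1, i.e. C(n, 5) < 6^{10 − 1} = 10077696.
Check values of n near the boundary:
  n = 61: C(61, 5) = 5949147; 5949147 < 10077696? YES
  n = 62: C(62, 5) = 6471002; 6471002 < 10077696? YES
  n = 63: C(63, 5) = 7028847; 7028847 < 10077696? YES
  n = 64: C(64, 5) = 7624512; 7624512 < 10077696? YES
  n = 65: C(65, 5) = 8259888; 8259888 < 10077696? YES
  n = 66: C(66, 5) = 8936928; 8936928 < 10077696? YES
  n = 67: C(67, 5) = 9657648; 9657648 < 10077696? YES
  n = 68: C(68, 5) = 10424128; 10424128 < 10077696? NO
  n = 69: C(69, 5) = 11238513; 11238513 < 10077696? NO
The largest n with C(n, 5) < 10077696 is n = 67 (where E[X] = 67067/69984 ≈ 0.9583190). Hence R_6(5) > 67, i.e. R_6(5) ≥ 68.

Largest n = 67; hence R_6(5) > 67.


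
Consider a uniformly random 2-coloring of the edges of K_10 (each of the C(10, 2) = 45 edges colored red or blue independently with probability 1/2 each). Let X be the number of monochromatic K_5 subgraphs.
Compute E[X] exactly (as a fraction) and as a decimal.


Let X = Σ_S X_S over the C(10, 5) = 252 subsets S of size 5, where X_S = 1 if the K_5 on S is monochromatic.
For a fixed S, the K_5 on S has C(5, 2) = 10 edges. P[all 10 edges red] = (1/2)^10, and likewise for blue, so P[monochromatic] = 2·(1/2)^10 = 2^{1 − 10} = 1/512.
By linearity of expectation: E[X] = C(10, 5) · 2^{1 − 10} = 252 · 1/512 = 63/128.
Numerically: E[X] ≈ 0.4922.

E[X] = C(10,5)·2^(1−C(5,2)) = 63/128 ≈ 0.4922.


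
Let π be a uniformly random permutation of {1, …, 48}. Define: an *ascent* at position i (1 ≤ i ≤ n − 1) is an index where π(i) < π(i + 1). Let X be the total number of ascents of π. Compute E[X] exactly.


Write X = Σ X_I over i = 1, …, 47, with X_I the indicator of one ascent.
There are 47 indicators.
For each fixed i, the pair (π(i), π(i+1)) is a uniformly random ordered pair of distinct values from {1, …, 48}; by symmetry P[π(i) < π(i+1)] = 1/2.
By linearity: E[X] = 47 · (1/2) = (48 − 1) · (1/2) = 47/2 ≈ 23.50000.

E[X] = 47/2 = 23.50000.


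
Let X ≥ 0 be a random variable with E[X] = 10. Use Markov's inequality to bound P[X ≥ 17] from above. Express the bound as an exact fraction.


μ = E[X] = 10, a = 17.
Markov: P[X ≥ 17] ≤ μ/a = (10)/17 = 10/17.
Numerically: ≈ 0.5882.
(Since a = 17 > μ = 10.0000, the bound 10/17 is < 1 and informative.)

P[X ≥ 17] ≤ 10/17 ≈ 0.5882.


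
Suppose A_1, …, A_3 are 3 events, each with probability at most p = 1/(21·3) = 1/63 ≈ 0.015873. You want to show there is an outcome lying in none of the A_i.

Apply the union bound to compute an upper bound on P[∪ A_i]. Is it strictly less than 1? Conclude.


Union bound: P[∪_{i=1}^{3} A_i] ≤ Σ_i P[A_i] ≤ 3·p = 3·(1/63) = 1/21.
Numerically: 1/21 ≈ 0.047619.
Is 1/21 < 1? YES.
Since P[∪ A_i] ≤ 1/21 < 1, the complement has P[∩ A_i^c] ≥ 1 − 1/21 = 20/21 > 0, so some outcome avoids every A_i.

3·p = 1/21 ≈ 0.047619; existence CERTIFIED by the union bound.


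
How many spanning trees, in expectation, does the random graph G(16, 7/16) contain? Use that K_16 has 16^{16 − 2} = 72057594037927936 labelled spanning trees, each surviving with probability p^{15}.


K_16 has 16^{16 − 2} = 72057594037927936 labelled spanning trees.
For each such spanning tree H, let X_H = 1 if all 15 edges of H are present in G. Then P[X_H = 1] = p^{15} = (7/16)^{15} = 4747561509943/1152921504606846976.
By linearity: E[X] = Σ_H E[X_H] = 72057594037927936 · p^{15} = 72057594037927936 · 4747561509943/1152921504606846976 = 4747561509943/16.
Numerically: E[X] ≈ 2.97e+11.

E[X] = 72057594037927936 · (7/16)^{15} = 4747561509943/16 ≈ 2.97e+11.


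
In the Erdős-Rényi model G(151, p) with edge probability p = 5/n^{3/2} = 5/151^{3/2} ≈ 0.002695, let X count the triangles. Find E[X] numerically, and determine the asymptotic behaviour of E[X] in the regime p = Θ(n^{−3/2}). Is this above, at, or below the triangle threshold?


Number of potential triangles: C(151, 3) = 562475.
Each occurs with probability p³ ≈ (0.002695)³ ≈ 1.956653e-08.
By linearity: E[X] = C(151, 3)·p³ ≈ 562475 · 1.956653e-08 ≈ 0.0110.
Since α = 3/2 > 1, p = c/n^{3/2} = o(1/n) is below the triangle threshold p ~ 1/n. Asymptotically E[X] ~ (c³/6)·n^{3(1−α)} = (5³/6)·n^{-1.5} → 0, so by Markov's inequality G has no triangles w.h.p.

E[X] ≈ 0.0110; in regime p = Θ(1/n^{3/2}) E[X] tends to 0 (below the triangle threshold p ~ 1/n).


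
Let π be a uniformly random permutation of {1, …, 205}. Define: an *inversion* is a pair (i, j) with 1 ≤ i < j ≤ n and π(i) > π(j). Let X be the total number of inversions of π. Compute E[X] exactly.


Write X = Σ X_I over the C(205, 2) = 20910 pairs i < j, with X_I the indicator of one inversion.
There are 20910 indicators.
For each fixed pair i < j, the values π(i) and π(j) are two distinct elements of {1, …, 205} in uniformly random order; by symmetry P[π(i) > π(j)] = 1/2.
By linearity: E[X] = 20910 · (1/2) = C(205, 2) · (1/2) = 20910/2 = 10455 ≈ 10455.000000.

E[X] = 10455 = 10455.000000.
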